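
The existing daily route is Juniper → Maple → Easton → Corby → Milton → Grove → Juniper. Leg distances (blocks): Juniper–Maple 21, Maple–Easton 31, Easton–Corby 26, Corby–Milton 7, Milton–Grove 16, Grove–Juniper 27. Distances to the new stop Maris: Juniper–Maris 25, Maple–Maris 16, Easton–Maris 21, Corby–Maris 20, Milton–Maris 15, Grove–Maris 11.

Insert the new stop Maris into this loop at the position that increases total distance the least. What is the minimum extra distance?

Minimum extra distance: 6 blocks, inserting Maris between Maple and Easton.

Insertion cost between consecutive stops i–j is d(i,Maris) + d(Maris,j) − d(i,j):
  between Juniper and Maple: 25 + 16 − 21 = 20
  between Maple and Easton: 16 + 21 − 31 = 6
  between Easton and Corby: 21 + 20 − 26 = 15
  between Corby and Milton: 20 + 15 − 7 = 28
  between Milton and Grove: 15 + 11 − 16 = 10
  between Grove and Juniper: 11 + 25 − 27 = 9
Cheapest insertion is between Maple and Easton, adding 6.
New total = 128 + 6 = 134.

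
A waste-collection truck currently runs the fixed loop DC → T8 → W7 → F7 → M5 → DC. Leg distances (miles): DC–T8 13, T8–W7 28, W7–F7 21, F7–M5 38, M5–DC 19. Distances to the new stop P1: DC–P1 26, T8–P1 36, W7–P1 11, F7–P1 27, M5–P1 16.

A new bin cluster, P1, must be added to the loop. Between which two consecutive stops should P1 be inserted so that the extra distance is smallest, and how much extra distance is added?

Minimum extra distance: 5 miles, inserting P1 between F7 and M5.

Insertion cost between consecutive stops i–j is d(i,P1) + d(P1,j) − d(i,j):
  between DC and T8: 26 + 36 − 13 = 49
  between T8 and W7: 36 + 11 − 28 = 19
  between W7 and F7: 11 + 27 − 21 = 17
  between F7 and M5: 27 + 16 − 38 = 5
  between M5 and DC: 16 + 26 − 19 = 23
Cheapest insertion is between F7 and M5, adding 5.
New total = 119 + 5 = 124.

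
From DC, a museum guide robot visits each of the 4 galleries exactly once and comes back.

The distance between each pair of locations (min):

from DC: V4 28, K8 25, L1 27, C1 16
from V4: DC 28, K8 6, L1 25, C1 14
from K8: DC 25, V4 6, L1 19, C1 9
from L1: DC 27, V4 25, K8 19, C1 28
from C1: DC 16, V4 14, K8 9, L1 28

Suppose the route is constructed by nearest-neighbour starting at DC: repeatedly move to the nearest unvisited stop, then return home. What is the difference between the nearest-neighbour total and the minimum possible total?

Excess over optimum: 1 min.

From DC: C1=16, K8=25, L1=27, V4=28 → choose C1 (16).
From C1: K8=9, V4=14, L1=28 → choose K8 (9).
From K8: V4=6, L1=19 → choose V4 (6).
From V4: L1=25 → choose L1 (25).
NN route DC → C1 → K8 → V4 → L1 → DC costs 83.
Optimal: DC → L1 → K8 → V4 → C1 → DC costs 82 (by enumerating all 12 distinct tours).
Excess = 83 − 82 = 1.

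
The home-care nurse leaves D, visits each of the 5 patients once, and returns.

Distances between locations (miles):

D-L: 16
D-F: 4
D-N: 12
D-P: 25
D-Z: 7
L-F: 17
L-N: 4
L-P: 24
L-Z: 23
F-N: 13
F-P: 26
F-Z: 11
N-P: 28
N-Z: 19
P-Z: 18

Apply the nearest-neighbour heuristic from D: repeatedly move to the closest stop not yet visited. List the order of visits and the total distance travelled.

D → [F:4 / Z:7 / N:12 / L:16 / P:25] → F (4)
F → [Z:11 / N:13 / L:17 / P:26] → Z (11)
Z → [P:18 / N:19 / L:23] → P (18)
P → [L:24 / N:28] → L (24)
L → [N:4] → N (4)
Return N→D: 12.
Total = 4 + 11 + 18 + 24 + 4 + 12 = 73.

73 miles along D → F → Z → P → L → N → D.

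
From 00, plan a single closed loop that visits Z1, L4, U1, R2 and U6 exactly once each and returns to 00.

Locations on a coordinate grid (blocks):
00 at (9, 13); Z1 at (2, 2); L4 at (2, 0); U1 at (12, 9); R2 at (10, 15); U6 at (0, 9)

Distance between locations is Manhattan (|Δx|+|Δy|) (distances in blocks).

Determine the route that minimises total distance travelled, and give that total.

With 5 stops there are 5!/2 = 60 distinct round trips (a route and its reverse cost the same).
00→Z1→L4→U1→R2→U6→00: 18+2+19+8+16+13 = 76
00→Z1→L4→U1→U6→R2→00: 18+2+19+12+16+3 = 70
00→Z1→L4→R2→U1→U6→00: 18+2+23+8+12+13 = 76
00→Z1→L4→R2→U6→U1→00: 18+2+23+16+12+7 = 78
00→Z1→L4→U6→U1→R2→00: 18+2+11+12+8+3 = 54
00→Z1→L4→U6→R2→U1→00: 18+2+11+16+8+7 = 62
00→Z1→U1→L4→R2→U6→00: 18+17+19+23+16+13 = 106
00→Z1→U1→L4→U6→R2→00: 18+17+19+11+16+3 = 84
00→Z1→U1→R2→L4→U6→00: 18+17+8+23+11+13 = 90
00→Z1→U1→R2→U6→L4→00: 18+17+8+16+11+20 = 90
00→Z1→U1→U6→L4→R2→00: 18+17+12+11+23+3 = 84
00→Z1→U1→U6→R2→L4→00: 18+17+12+16+23+20 = 106
00→Z1→R2→L4→U1→U6→00: 18+21+23+19+12+13 = 106
00→Z1→R2→L4→U6→U1→00: 18+21+23+11+12+7 = 92
… (46 more)
The minimum is 54.
One optimal route: 00 → Z1 → L4 → U6 → U1 → R2 → 00 (or its reverse).

54 blocks — the shortest possible round trip.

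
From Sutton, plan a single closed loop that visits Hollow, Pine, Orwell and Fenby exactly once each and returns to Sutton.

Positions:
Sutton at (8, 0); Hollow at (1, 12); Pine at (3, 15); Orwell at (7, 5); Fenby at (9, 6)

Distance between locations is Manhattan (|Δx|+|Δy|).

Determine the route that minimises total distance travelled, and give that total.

Sutton → Hollow → Pine → Orwell → Fenby → Sutton: 19+5+14+3+7 = 48
Sutton → Hollow → Pine → Fenby → Orwell → Sutton: 19+5+15+3+6 = 48
Sutton → Hollow → Orwell → Pine → Fenby → Sutton: 19+13+14+15+7 = 68
Sutton → Hollow → Orwell → Fenby → Pine → Sutton: 19+13+3+15+20 = 70
Sutton → Hollow → Fenby → Pine → Orwell → Sutton: 19+14+15+14+6 = 68
Sutton → Hollow → Fenby → Orwell → Pine → Sutton: 19+14+3+14+20 = 70
Sutton → Pine → Hollow → Orwell → Fenby → Sutton: 20+5+13+3+7 = 48
Sutton → Pine → Hollow → Fenby → Orwell → Sutton: 20+5+14+3+6 = 48
Sutton → Pine → Orwell → Hollow → Fenby → Sutton: 20+14+13+14+7 = 68
Sutton → Pine → Fenby → Hollow → Orwell → Sutton: 20+15+14+13+6 = 68
Sutton → Orwell → Hollow → Pine → Fenby → Sutton: 6+13+5+15+7 = 46
Sutton → Orwell → Pine → Hollow → Fenby → Sutton: 6+14+5+14+7 = 46
The minimum is 46.
One optimal route: Sutton → Orwell → Hollow → Pine → Fenby → Sutton (or its reverse).

Minimum total distance: 46.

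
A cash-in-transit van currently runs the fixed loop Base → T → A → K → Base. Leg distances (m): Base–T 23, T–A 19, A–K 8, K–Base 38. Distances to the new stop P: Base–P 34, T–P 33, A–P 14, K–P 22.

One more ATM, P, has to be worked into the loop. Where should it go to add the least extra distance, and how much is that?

Insertion cost between consecutive stops i–j is d(i,P) + d(P,j) − d(i,j):
  between Base and T: 34 + 33 − 23 = 44
  between T and A: 33 + 14 − 19 = 28
  between A and K: 14 + 22 − 8 = 28
  between K and Base: 22 + 34 − 38 = 18
Cheapest insertion is between K and Base, adding 18.
New total = 88 + 18 = 106.

+18 m — insert P between K and Base.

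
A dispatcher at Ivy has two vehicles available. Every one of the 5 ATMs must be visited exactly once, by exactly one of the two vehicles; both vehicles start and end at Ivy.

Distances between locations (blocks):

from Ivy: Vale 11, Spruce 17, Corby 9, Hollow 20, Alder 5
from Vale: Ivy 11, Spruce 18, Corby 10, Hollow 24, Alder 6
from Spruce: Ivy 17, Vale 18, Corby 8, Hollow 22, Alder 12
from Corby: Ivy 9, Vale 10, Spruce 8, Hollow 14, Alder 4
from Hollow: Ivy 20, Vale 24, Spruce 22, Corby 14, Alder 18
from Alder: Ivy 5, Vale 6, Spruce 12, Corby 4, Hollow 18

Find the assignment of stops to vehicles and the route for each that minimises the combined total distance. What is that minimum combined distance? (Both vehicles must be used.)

Minimum combined distance: 81 blocks.

There are 2^4 − 1 = 15 ways to divide the 5 stops into two non-empty groups. For each, the best each vehicle can do is its own shortest tour through its group:
  {Vale} + {Spruce, Corby, Hollow, Alder}: 22 + 59 = 81
  {Spruce} + {Vale, Corby, Hollow, Alder}: 34 + 55 = 89
  {Vale, Spruce} + {Corby, Hollow, Alder}: 46 + 43 = 89
  {Corby} + {Vale, Spruce, Hollow, Alder}: 18 + 71 = 89
  {Vale, Corby} + {Spruce, Hollow, Alder}: 30 + 59 = 89
  {Spruce, Corby} + {Vale, Hollow, Alder}: 34 + 55 = 89
  … (15 splits in total)
Best: vehicle 1 Ivy → Vale → Ivy = 22; vehicle 2 Ivy → Hollow → Spruce → Corby → Alder → Ivy = 59; combined 81.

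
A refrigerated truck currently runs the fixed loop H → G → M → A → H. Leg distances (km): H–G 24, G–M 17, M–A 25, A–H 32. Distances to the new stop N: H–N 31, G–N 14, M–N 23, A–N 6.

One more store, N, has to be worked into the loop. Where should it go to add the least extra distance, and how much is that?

Insertion cost between consecutive stops i–j is d(i,N) + d(N,j) − d(i,j):
  between H and G: 31 + 14 − 24 = 21
  between G and M: 14 + 23 − 17 = 20
  between M and A: 23 + 6 − 25 = 4
  between A and H: 6 + 31 − 32 = 5
Cheapest insertion is between M and A, adding 4.
New total = 98 + 4 = 102.

+4 km — insert N between M and A.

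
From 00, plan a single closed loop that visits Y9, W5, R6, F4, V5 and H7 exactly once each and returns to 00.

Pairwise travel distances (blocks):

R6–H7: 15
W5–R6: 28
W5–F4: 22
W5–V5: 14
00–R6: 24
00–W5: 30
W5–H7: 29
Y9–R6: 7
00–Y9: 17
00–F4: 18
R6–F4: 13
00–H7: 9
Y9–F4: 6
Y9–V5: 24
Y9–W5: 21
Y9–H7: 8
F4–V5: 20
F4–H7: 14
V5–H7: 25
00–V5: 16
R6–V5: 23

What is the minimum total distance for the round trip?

Minimum total distance: 89 blocks.

There are 360 distinct closed tours to check (reversals are equivalent).
00→Y9→W5→R6→F4→V5→H7→00: 17+21+28+13+20+25+9 = 133
00→Y9→W5→R6→F4→H7→V5→00: 17+21+28+13+14+25+16 = 134
00→Y9→W5→R6→V5→F4→H7→00: 17+21+28+23+20+14+9 = 132
00→Y9→W5→R6→V5→H7→F4→00: 17+21+28+23+25+14+18 = 146
00→Y9→W5→R6→H7→F4→V5→00: 17+21+28+15+14+20+16 = 131
00→Y9→W5→R6→H7→V5→F4→00: 17+21+28+15+25+20+18 = 144
00→Y9→W5→F4→R6→V5→H7→00: 17+21+22+13+23+25+9 = 130
00→Y9→W5→F4→R6→H7→V5→00: 17+21+22+13+15+25+16 = 129
… (352 more)
00→V5→W5→F4→Y9→R6→H7→00: 16+14+22+6+7+15+9 = 89  ← best
The minimum is 89.
One optimal route: 00 → V5 → W5 → F4 → Y9 → R6 → H7 → 00 (or its reverse).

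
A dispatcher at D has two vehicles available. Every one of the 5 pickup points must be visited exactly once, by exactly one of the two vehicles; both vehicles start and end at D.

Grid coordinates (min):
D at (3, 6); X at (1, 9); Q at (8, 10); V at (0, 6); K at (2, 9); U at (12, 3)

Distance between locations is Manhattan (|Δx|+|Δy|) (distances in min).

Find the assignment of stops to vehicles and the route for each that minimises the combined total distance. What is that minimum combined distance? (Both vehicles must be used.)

Minimum combined distance: 42 min.

Check every non-empty split of the stops between the two vehicles; for each half take its own optimal tour:
  {X} + {Q, V, K, U}: 10 + 38 = 48
  {Q} + {X, V, K, U}: 18 + 36 = 54
  {X, Q} + {V, K, U}: 22 + 36 = 58
  {V} + {X, Q, K, U}: 6 + 36 = 42
  {X, V} + {Q, K, U}: 12 + 34 = 46
  {Q, V} + {X, K, U}: 24 + 34 = 58
  … (15 splits in total)
Best: vehicle 1 D → V → D = 6; vehicle 2 D → X → K → Q → U → D = 36; combined 42.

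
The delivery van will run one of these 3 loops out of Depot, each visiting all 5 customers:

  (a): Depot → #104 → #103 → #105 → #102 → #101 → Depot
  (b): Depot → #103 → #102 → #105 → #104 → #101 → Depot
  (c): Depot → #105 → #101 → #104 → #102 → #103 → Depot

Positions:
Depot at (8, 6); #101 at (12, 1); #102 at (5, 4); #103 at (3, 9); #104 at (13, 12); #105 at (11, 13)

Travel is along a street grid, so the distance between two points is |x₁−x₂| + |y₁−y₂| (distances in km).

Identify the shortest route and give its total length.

Shortest is (b), total 54 km.

(a): 11 + 13 + 12 + 15 + 10 + 9 = 70
(b): 8 + 7 + 15 + 3 + 12 + 9 = 54
(c): 10 + 13 + 12 + 16 + 7 + 8 = 66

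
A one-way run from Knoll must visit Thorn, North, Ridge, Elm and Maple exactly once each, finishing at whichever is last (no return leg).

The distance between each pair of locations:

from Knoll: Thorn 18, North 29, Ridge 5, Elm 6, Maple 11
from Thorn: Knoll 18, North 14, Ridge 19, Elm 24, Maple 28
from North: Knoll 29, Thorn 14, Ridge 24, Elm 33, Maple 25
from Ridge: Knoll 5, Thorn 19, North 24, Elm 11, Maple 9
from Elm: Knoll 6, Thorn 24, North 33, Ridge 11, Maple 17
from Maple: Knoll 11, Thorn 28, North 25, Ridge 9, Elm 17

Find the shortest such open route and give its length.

65 — the minimum one-way total.

There are 5! = 120 possible orderings.
Knoll → Thorn → North → Ridge → Elm → Maple: 18+14+24+11+17 = 84
Knoll → Thorn → North → Ridge → Maple → Elm: 18+14+24+9+17 = 82
Knoll → Thorn → North → Elm → Ridge → Maple: 18+14+33+11+9 = 85
Knoll → Thorn → North → Elm → Maple → Ridge: 18+14+33+17+9 = 91
Knoll → Thorn → North → Maple → Ridge → Elm: 18+14+25+9+11 = 77
Knoll → Thorn → North → Maple → Elm → Ridge: 18+14+25+17+11 = 85
Knoll → Thorn → Ridge → North → Elm → Maple: 18+19+24+33+17 = 111
Knoll → Thorn → Ridge → North → Maple → Elm: 18+19+24+25+17 = 103
Knoll → Thorn → Ridge → Elm → North → Maple: 18+19+11+33+25 = 106
Knoll → Thorn → Ridge → Elm → Maple → North: 18+19+11+17+25 = 90
Knoll → Thorn → Ridge → Maple → North → Elm: 18+19+9+25+33 = 104
Knoll → Thorn → Ridge → Maple → Elm → North: 18+19+9+17+33 = 96
Knoll → Thorn → Elm → North → Ridge → Maple: 18+24+33+24+9 = 108
Knoll → Thorn → Elm → North → Maple → Ridge: 18+24+33+25+9 = 109
… (106 more)
Knoll → Elm → Ridge → Maple → North → Thorn: 6+11+9+25+14 = 65  ← best
The minimum is 65.
One shortest path: Knoll → Elm → Ridge → Maple → North → Thorn.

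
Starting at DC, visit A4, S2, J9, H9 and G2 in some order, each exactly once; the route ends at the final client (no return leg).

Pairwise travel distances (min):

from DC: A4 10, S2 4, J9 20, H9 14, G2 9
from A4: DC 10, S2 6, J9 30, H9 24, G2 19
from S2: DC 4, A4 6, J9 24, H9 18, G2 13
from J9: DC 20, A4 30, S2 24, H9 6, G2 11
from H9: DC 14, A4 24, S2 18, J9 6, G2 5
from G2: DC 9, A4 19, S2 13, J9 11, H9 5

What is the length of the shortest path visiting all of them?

There are 5! = 120 possible orderings.
DC → A4 → S2 → J9 → H9 → G2: 10+6+24+6+5 = 51
DC → A4 → S2 → J9 → G2 → H9: 10+6+24+11+5 = 56
DC → A4 → S2 → H9 → J9 → G2: 10+6+18+6+11 = 51
DC → A4 → S2 → H9 → G2 → J9: 10+6+18+5+11 = 50
DC → A4 → S2 → G2 → J9 → H9: 10+6+13+11+6 = 46
DC → A4 → S2 → G2 → H9 → J9: 10+6+13+5+6 = 40
DC → A4 → J9 → S2 → H9 → G2: 10+30+24+18+5 = 87
DC → A4 → J9 → S2 → G2 → H9: 10+30+24+13+5 = 82
DC → A4 → J9 → H9 → S2 → G2: 10+30+6+18+13 = 77
DC → A4 → J9 → H9 → G2 → S2: 10+30+6+5+13 = 64
DC → A4 → J9 → G2 → S2 → H9: 10+30+11+13+18 = 82
DC → A4 → J9 → G2 → H9 → S2: 10+30+11+5+18 = 74
DC → A4 → H9 → S2 → J9 → G2: 10+24+18+24+11 = 87
DC → A4 → H9 → S2 → G2 → J9: 10+24+18+13+11 = 76
… (106 more)
The minimum is 40.
One shortest path: DC → A4 → S2 → G2 → H9 → J9.

Shortest open route: 40 min.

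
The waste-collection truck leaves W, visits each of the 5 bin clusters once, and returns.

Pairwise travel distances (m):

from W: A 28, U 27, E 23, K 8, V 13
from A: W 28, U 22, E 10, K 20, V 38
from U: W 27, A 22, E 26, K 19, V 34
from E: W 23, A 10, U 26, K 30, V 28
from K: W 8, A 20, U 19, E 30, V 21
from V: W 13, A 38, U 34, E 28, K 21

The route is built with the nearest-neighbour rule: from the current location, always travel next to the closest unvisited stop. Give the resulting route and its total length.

Total distance 100 m via the nearest-neighbour route W → K → U → A → E → V → W.

W → [K:8 / V:13 / E:23 / U:27 / A:28] → K (8)
K → [U:19 / A:20 / V:21 / E:30] → U (19)
U → [A:22 / E:26 / V:34] → A (22)
A → [E:10 / V:38] → E (10)
E → [V:28] → V (28)
Return V→W: 13.
Total = 8 + 19 + 22 + 10 + 28 + 13 = 100.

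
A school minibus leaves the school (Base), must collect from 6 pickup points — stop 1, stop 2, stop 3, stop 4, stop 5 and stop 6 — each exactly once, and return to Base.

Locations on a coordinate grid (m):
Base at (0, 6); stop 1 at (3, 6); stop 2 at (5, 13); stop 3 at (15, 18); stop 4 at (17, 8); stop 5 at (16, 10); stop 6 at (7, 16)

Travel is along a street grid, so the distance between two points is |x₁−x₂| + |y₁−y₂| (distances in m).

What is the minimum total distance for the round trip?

Minimum total distance: 58 m.

There are 360 distinct closed tours to check (reversals are equivalent).
Base→stop 1→stop 2→stop 3→stop 4→stop 5→stop 6→Base: 3+9+15+12+3+15+17 = 74
Base→stop 1→stop 2→stop 3→stop 4→stop 6→stop 5→Base: 3+9+15+12+18+15+20 = 92
Base→stop 1→stop 2→stop 3→stop 5→stop 4→stop 6→Base: 3+9+15+9+3+18+17 = 74
Base→stop 1→stop 2→stop 3→stop 5→stop 6→stop 4→Base: 3+9+15+9+15+18+19 = 88
Base→stop 1→stop 2→stop 3→stop 6→stop 4→stop 5→Base: 3+9+15+10+18+3+20 = 78
Base→stop 1→stop 2→stop 3→stop 6→stop 5→stop 4→Base: 3+9+15+10+15+3+19 = 74
Base→stop 1→stop 2→stop 4→stop 3→stop 5→stop 6→Base: 3+9+17+12+9+15+17 = 82
Base→stop 1→stop 2→stop 4→stop 3→stop 6→stop 5→Base: 3+9+17+12+10+15+20 = 86
… (352 more)
Base→stop 1→stop 2→stop 6→stop 3→stop 5→stop 4→Base: 3+9+5+10+9+3+19 = 58  ← best
The minimum is 58.
One optimal route: Base → stop 1 → stop 2 → stop 6 → stop 3 → stop 5 → stop 4 → Base (or its reverse).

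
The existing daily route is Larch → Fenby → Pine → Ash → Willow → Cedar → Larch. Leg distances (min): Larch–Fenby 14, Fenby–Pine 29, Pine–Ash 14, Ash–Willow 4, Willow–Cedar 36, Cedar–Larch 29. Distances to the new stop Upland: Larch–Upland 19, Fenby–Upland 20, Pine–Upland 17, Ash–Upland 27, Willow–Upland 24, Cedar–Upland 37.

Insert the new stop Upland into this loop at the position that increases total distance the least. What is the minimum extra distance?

Minimum extra distance: 8 min, inserting Upland between Fenby and Pine.

Insertion cost between consecutive stops i–j is d(i,Upland) + d(Upland,j) − d(i,j):
  between Larch and Fenby: 19 + 20 − 14 = 25
  between Fenby and Pine: 20 + 17 − 29 = 8
  between Pine and Ash: 17 + 27 − 14 = 30
  between Ash and Willow: 27 + 24 − 4 = 47
  between Willow and Cedar: 24 + 37 − 36 = 25
  between Cedar and Larch: 37 + 19 − 29 = 27
Cheapest insertion is between Fenby and Pine, adding 8.
New total = 126 + 8 = 134.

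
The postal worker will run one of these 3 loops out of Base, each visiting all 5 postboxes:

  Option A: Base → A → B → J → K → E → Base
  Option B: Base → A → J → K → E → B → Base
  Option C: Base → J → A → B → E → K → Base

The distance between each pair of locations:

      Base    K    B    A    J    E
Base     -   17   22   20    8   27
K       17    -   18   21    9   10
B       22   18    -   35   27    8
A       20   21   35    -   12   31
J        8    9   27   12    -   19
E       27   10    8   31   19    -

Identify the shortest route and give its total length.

Option A: 20 + 35 + 27 + 9 + 10 + 27 = 128
Option B: 20 + 12 + 9 + 10 + 8 + 22 = 81
Option C: 8 + 12 + 35 + 8 + 10 + 17 = 90

81 — Option B is the shortest.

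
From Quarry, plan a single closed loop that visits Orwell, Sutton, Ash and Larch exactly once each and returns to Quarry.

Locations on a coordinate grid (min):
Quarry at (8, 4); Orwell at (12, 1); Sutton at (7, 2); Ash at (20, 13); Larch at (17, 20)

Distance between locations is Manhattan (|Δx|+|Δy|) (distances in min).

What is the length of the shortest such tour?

64 min — the shortest possible round trip.

With 4 stops there are 4!/2 = 12 distinct round trips (a route and its reverse cost the same).
Quarry - Orwell - Sutton - Ash - Larch - Quarry: 7+6+24+10+25 = 72
Quarry - Orwell - Sutton - Larch - Ash - Quarry: 7+6+28+10+21 = 72
Quarry - Orwell - Ash - Sutton - Larch - Quarry: 7+20+24+28+25 = 104
Quarry - Orwell - Ash - Larch - Sutton - Quarry: 7+20+10+28+3 = 68
Quarry - Orwell - Larch - Sutton - Ash - Quarry: 7+24+28+24+21 = 104
Quarry - Orwell - Larch - Ash - Sutton - Quarry: 7+24+10+24+3 = 68
Quarry - Sutton - Orwell - Ash - Larch - Quarry: 3+6+20+10+25 = 64
Quarry - Sutton - Orwell - Larch - Ash - Quarry: 3+6+24+10+21 = 64
Quarry - Sutton - Ash - Orwell - Larch - Quarry: 3+24+20+24+25 = 96
Quarry - Sutton - Larch - Orwell - Ash - Quarry: 3+28+24+20+21 = 96
Quarry - Ash - Orwell - Sutton - Larch - Quarry: 21+20+6+28+25 = 100
Quarry - Ash - Sutton - Orwell - Larch - Quarry: 21+24+6+24+25 = 100
The minimum is 64.
One optimal route: Quarry → Sutton → Orwell → Ash → Larch → Quarry (or its reverse).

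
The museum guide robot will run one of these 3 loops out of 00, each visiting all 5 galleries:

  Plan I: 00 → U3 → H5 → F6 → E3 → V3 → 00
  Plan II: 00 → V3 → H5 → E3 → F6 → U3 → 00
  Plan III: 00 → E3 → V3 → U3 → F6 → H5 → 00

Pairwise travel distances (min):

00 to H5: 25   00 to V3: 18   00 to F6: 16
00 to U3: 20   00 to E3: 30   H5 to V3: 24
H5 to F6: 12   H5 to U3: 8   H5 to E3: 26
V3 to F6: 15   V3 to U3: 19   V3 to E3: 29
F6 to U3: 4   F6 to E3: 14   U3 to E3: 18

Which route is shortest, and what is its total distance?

101 min — Plan I is the shortest.

Plan I: 20 + 8 + 12 + 14 + 29 + 18 = 101
Plan II: 18 + 24 + 26 + 14 + 4 + 20 = 106
Plan III: 30 + 29 + 19 + 4 + 12 + 25 = 119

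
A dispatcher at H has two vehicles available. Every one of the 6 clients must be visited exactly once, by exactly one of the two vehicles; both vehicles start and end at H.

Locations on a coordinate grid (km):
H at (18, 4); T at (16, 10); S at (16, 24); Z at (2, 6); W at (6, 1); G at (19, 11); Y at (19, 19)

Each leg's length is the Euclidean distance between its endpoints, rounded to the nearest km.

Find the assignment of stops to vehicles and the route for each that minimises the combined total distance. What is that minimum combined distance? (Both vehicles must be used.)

Minimum combined distance: 74 km.

There are 2^5 − 1 = 31 ways to divide the 6 stops into two non-empty groups. For each, the best each vehicle can do is its own shortest tour through its group:
  {T} + {S, Z, W, G, Y}: 12 + 62 = 74
  {S} + {T, Z, W, G, Y}: 40 + 56 = 96
  {T, S} + {Z, W, G, Y}: 40 + 54 = 94
  {Z} + {T, S, W, G, Y}: 32 + 60 = 92
  {T, Z} + {S, W, G, Y}: 37 + 58 = 95
  {S, Z} + {T, W, G, Y}: 59 + 49 = 108
  … (31 splits in total)
Best: vehicle 1 H → T → H = 12; vehicle 2 H → W → Z → S → Y → G → H = 62; combined 74.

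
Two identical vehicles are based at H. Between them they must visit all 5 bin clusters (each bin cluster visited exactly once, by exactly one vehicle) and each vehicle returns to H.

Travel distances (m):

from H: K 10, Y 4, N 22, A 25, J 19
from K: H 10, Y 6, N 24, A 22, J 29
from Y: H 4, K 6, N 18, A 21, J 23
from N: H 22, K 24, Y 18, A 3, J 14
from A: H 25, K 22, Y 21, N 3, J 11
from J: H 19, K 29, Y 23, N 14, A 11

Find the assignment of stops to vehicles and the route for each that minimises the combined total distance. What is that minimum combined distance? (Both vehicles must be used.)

Check every non-empty split of the stops between the two vehicles; for each half take its own optimal tour:
  {K} + {Y, N, A, J}: 20 + 55 = 75
  {Y} + {K, N, A, J}: 8 + 67 = 75
  {K, Y} + {N, A, J}: 20 + 55 = 75
  {N} + {K, Y, A, J}: 44 + 62 = 106
  {K, N} + {Y, A, J}: 56 + 55 = 111
  {Y, N} + {K, A, J}: 44 + 62 = 106
  … (15 splits in total)
Best: vehicle 1 H → K → H = 20; vehicle 2 H → Y → N → A → J → H = 55; combined 75.

75 m — the smallest possible combined total.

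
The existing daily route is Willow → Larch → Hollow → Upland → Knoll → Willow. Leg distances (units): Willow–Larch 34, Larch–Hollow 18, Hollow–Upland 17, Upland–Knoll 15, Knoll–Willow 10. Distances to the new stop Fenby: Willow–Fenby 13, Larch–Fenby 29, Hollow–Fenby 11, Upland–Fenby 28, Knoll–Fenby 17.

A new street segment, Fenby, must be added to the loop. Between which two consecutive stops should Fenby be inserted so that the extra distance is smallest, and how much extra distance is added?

Insertion cost between consecutive stops i–j is d(i,Fenby) + d(Fenby,j) − d(i,j):
  between Willow and Larch: 13 + 29 − 34 = 8
  between Larch and Hollow: 29 + 11 − 18 = 22
  between Hollow and Upland: 11 + 28 − 17 = 22
  between Upland and Knoll: 28 + 17 − 15 = 30
  between Knoll and Willow: 17 + 13 − 10 = 20
Cheapest insertion is between Willow and Larch, adding 8.
New total = 94 + 8 = 102.

Adding 8 by placing Fenby on the Willow–Larch leg.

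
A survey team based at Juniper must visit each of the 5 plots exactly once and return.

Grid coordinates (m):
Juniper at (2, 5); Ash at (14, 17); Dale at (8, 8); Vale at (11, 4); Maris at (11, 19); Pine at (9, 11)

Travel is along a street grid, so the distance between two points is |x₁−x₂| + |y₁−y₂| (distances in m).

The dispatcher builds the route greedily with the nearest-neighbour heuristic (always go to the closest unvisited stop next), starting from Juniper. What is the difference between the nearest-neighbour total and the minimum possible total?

Juniper: Dale=9, Vale=10, Pine=13, Maris=23, Ash=24 ⇒ Dale
Dale: Pine=4, Vale=7, Maris=14, Ash=15 ⇒ Pine
Pine: Vale=9, Maris=10, Ash=11 ⇒ Vale
Vale: Maris=15, Ash=16 ⇒ Maris
Maris: Ash=5 ⇒ Ash
NN route Juniper → Dale → Pine → Vale → Maris → Ash → Juniper costs 66.
Optimal: Juniper → Dale → Pine → Ash → Maris → Vale → Juniper costs 54 (by enumerating all 60 distinct tours).
Excess = 66 − 54 = 12.

The nearest-neighbour route is 12 m longer than optimal.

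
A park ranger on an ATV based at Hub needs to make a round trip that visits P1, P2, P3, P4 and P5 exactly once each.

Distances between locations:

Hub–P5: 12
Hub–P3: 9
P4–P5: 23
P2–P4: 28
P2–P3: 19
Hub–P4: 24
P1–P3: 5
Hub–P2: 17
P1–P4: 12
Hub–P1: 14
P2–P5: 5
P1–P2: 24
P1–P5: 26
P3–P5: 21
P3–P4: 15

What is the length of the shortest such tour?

There are 60 distinct closed tours to check (reversals are equivalent).
Hub → P1 → P2 → P3 → P4 → P5 → Hub: 14+24+19+15+23+12 = 107
Hub → P1 → P2 → P3 → P5 → P4 → Hub: 14+24+19+21+23+24 = 125
Hub → P1 → P2 → P4 → P3 → P5 → Hub: 14+24+28+15+21+12 = 114
Hub → P1 → P2 → P4 → P5 → P3 → Hub: 14+24+28+23+21+9 = 119
Hub → P1 → P2 → P5 → P3 → P4 → Hub: 14+24+5+21+15+24 = 103
Hub → P1 → P2 → P5 → P4 → P3 → Hub: 14+24+5+23+15+9 = 90
Hub → P1 → P3 → P2 → P4 → P5 → Hub: 14+5+19+28+23+12 = 101
Hub → P1 → P3 → P2 → P5 → P4 → Hub: 14+5+19+5+23+24 = 90
Hub → P1 → P3 → P4 → P2 → P5 → Hub: 14+5+15+28+5+12 = 79
Hub → P1 → P3 → P4 → P5 → P2 → Hub: 14+5+15+23+5+17 = 79
Hub → P1 → P3 → P5 → P2 → P4 → Hub: 14+5+21+5+28+24 = 97
Hub → P1 → P3 → P5 → P4 → P2 → Hub: 14+5+21+23+28+17 = 108
Hub → P1 → P4 → P2 → P3 → P5 → Hub: 14+12+28+19+21+12 = 106
Hub → P1 → P4 → P2 → P5 → P3 → Hub: 14+12+28+5+21+9 = 89
… (46 more)
Hub → P2 → P5 → P4 → P1 → P3 → Hub: 17+5+23+12+5+9 = 71  ← best
The minimum is 71.
One optimal route: Hub → P2 → P5 → P4 → P1 → P3 → Hub (or its reverse).

71 — the shortest possible round trip.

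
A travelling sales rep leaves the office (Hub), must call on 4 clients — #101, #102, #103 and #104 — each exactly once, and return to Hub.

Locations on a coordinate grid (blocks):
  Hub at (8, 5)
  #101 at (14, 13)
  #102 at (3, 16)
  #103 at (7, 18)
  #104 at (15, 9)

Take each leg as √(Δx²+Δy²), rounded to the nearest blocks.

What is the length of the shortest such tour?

With 4 stops there are 4!/2 = 12 distinct round trips (a route and its reverse cost the same).
Hub→#101→#102→#103→#104→Hub: 10+11+4+12+8 = 45
Hub→#101→#102→#104→#103→Hub: 10+11+14+12+13 = 60
Hub→#101→#103→#102→#104→Hub: 10+9+4+14+8 = 45
Hub→#101→#103→#104→#102→Hub: 10+9+12+14+12 = 57
Hub→#101→#104→#102→#103→Hub: 10+4+14+4+13 = 45
Hub→#101→#104→#103→#102→Hub: 10+4+12+4+12 = 42
Hub→#102→#101→#103→#104→Hub: 12+11+9+12+8 = 52
Hub→#102→#101→#104→#103→Hub: 12+11+4+12+13 = 52
Hub→#102→#103→#101→#104→Hub: 12+4+9+4+8 = 37
Hub→#102→#104→#101→#103→Hub: 12+14+4+9+13 = 52
Hub→#103→#101→#102→#104→Hub: 13+9+11+14+8 = 55
Hub→#103→#102→#101→#104→Hub: 13+4+11+4+8 = 40
The minimum is 37.
One optimal route: Hub → #102 → #103 → #101 → #104 → Hub (or its reverse).

37 blocks — the shortest possible round trip.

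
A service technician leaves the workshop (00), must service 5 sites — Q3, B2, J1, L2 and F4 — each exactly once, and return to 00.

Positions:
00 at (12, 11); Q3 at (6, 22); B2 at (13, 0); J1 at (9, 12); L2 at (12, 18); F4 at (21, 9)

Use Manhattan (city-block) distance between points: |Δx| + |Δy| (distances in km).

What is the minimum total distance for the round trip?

With 5 stops there are 5!/2 = 60 distinct round trips (a route and its reverse cost the same).
00→Q3→B2→J1→L2→F4→00: 17+29+16+9+18+11 = 100
00→Q3→B2→J1→F4→L2→00: 17+29+16+15+18+7 = 102
00→Q3→B2→L2→J1→F4→00: 17+29+19+9+15+11 = 100
00→Q3→B2→L2→F4→J1→00: 17+29+19+18+15+4 = 102
00→Q3→B2→F4→J1→L2→00: 17+29+17+15+9+7 = 94
00→Q3→B2→F4→L2→J1→00: 17+29+17+18+9+4 = 94
00→Q3→J1→B2→L2→F4→00: 17+13+16+19+18+11 = 94
00→Q3→J1→B2→F4→L2→00: 17+13+16+17+18+7 = 88
00→Q3→J1→L2→B2→F4→00: 17+13+9+19+17+11 = 86
00→Q3→J1→L2→F4→B2→00: 17+13+9+18+17+12 = 86
00→Q3→J1→F4→B2→L2→00: 17+13+15+17+19+7 = 88
00→Q3→J1→F4→L2→B2→00: 17+13+15+18+19+12 = 94
00→Q3→L2→B2→J1→F4→00: 17+10+19+16+15+11 = 88
00→Q3→L2→B2→F4→J1→00: 17+10+19+17+15+4 = 82
… (46 more)
00→B2→F4→J1→Q3→L2→00: 12+17+15+13+10+7 = 74  ← best
The minimum is 74.
One optimal route: 00 → B2 → F4 → J1 → Q3 → L2 → 00 (or its reverse).

Shortest round trip = 74 km.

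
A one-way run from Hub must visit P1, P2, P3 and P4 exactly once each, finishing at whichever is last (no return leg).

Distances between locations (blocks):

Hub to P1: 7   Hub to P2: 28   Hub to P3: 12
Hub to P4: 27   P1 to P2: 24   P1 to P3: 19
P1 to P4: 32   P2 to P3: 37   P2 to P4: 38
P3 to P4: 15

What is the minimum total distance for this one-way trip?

There are 4! = 24 possible orderings.
Hub → P1 → P2 → P3 → P4: 7+24+37+15 = 83
Hub → P1 → P2 → P4 → P3: 7+24+38+15 = 84
Hub → P1 → P3 → P2 → P4: 7+19+37+38 = 101
Hub → P1 → P3 → P4 → P2: 7+19+15+38 = 79
Hub → P1 → P4 → P2 → P3: 7+32+38+37 = 114
Hub → P1 → P4 → P3 → P2: 7+32+15+37 = 91
Hub → P2 → P1 → P3 → P4: 28+24+19+15 = 86
Hub → P2 → P1 → P4 → P3: 28+24+32+15 = 99
Hub → P2 → P3 → P1 → P4: 28+37+19+32 = 116
Hub → P2 → P3 → P4 → P1: 28+37+15+32 = 112
Hub → P2 → P4 → P1 → P3: 28+38+32+19 = 117
Hub → P2 → P4 → P3 → P1: 28+38+15+19 = 100
Hub → P3 → P1 → P2 → P4: 12+19+24+38 = 93
Hub → P3 → P1 → P4 → P2: 12+19+32+38 = 101
… (10 more)
The minimum is 79.
One shortest path: Hub → P1 → P3 → P4 → P2.

Shortest open route: 79 blocks.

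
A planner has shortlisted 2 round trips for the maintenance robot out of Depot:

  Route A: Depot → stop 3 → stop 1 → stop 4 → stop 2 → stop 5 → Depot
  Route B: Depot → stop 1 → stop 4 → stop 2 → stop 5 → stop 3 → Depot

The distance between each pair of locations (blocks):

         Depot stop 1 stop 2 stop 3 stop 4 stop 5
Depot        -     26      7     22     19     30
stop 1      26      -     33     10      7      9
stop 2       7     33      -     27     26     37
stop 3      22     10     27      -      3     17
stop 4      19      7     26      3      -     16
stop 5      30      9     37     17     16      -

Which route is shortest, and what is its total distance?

Route A: 22 + 10 + 7 + 26 + 37 + 30 = 132
Route B: 26 + 7 + 26 + 37 + 17 + 22 = 135

Shortest is Route A, total 132 blocks.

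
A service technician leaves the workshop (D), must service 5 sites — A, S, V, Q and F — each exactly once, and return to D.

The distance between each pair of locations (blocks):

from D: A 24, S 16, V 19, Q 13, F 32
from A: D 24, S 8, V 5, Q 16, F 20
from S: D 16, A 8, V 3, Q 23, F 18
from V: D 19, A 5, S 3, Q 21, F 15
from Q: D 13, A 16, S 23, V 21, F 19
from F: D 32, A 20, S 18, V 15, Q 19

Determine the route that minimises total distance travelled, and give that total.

There are 60 distinct closed tours to check (reversals are equivalent).
D → A → S → V → Q → F → D: 24+8+3+21+19+32 = 107
D → A → S → V → F → Q → D: 24+8+3+15+19+13 = 82
D → A → S → Q → V → F → D: 24+8+23+21+15+32 = 123
D → A → S → Q → F → V → D: 24+8+23+19+15+19 = 108
D → A → S → F → V → Q → D: 24+8+18+15+21+13 = 99
D → A → S → F → Q → V → D: 24+8+18+19+21+19 = 109
D → A → V → S → Q → F → D: 24+5+3+23+19+32 = 106
D → A → V → S → F → Q → D: 24+5+3+18+19+13 = 82
D → A → V → Q → S → F → D: 24+5+21+23+18+32 = 123
D → A → V → Q → F → S → D: 24+5+21+19+18+16 = 103
D → A → V → F → S → Q → D: 24+5+15+18+23+13 = 98
D → A → V → F → Q → S → D: 24+5+15+19+23+16 = 102
D → A → Q → S → V → F → D: 24+16+23+3+15+32 = 113
D → A → Q → S → F → V → D: 24+16+23+18+15+19 = 115
… (46 more)
D → S → A → V → F → Q → D: 16+8+5+15+19+13 = 76  ← best
The minimum is 76.
One optimal route: D → S → A → V → F → Q → D (or its reverse).

76 blocks — the shortest possible round trip.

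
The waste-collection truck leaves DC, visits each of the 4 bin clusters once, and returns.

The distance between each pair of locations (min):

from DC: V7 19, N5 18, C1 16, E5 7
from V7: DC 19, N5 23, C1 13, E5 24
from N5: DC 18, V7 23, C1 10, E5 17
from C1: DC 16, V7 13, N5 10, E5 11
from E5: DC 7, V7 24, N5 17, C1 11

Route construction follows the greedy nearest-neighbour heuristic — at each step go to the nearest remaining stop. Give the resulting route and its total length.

DC → [E5:7 / C1:16 / N5:18 / V7:19] → E5 (7)
E5 → [C1:11 / N5:17 / V7:24] → C1 (11)
C1 → [N5:10 / V7:13] → N5 (10)
N5 → [V7:23] → V7 (23)
Return V7→DC: 19.
Total = 7 + 11 + 10 + 23 + 19 = 70.

70 min along DC → E5 → C1 → N5 → V7 → DC.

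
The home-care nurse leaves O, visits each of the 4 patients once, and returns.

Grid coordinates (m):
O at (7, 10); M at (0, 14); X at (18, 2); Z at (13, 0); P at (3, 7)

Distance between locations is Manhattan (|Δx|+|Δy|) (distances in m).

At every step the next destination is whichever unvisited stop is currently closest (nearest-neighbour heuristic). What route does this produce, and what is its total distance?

Nearest-neighbour total = 70 m; route O → P → M → Z → X → O.

O → [P:7 / M:11 / Z:16 / X:19] → P (7)
P → [M:10 / Z:17 / X:20] → M (10)
M → [Z:27 / X:30] → Z (27)
Z → [X:7] → X (7)
Return X→O: 19.
Total = 7 + 10 + 27 + 7 + 19 = 70.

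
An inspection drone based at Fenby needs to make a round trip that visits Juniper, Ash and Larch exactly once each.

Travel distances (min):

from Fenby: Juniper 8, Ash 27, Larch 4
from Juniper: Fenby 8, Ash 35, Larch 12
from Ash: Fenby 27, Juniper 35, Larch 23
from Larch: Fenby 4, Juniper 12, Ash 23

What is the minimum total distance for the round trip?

Minimum total distance: 70 min.

With 3 stops there are 3!/2 = 3 distinct round trips (a route and its reverse cost the same).
Fenby-Juniper-Ash-Larch-Fenby: 8+35+23+4 = 70
Fenby-Juniper-Larch-Ash-Fenby: 8+12+23+27 = 70
Fenby-Ash-Juniper-Larch-Fenby: 27+35+12+4 = 78
The minimum is 70.
One optimal route: Fenby → Juniper → Ash → Larch → Fenby (or its reverse).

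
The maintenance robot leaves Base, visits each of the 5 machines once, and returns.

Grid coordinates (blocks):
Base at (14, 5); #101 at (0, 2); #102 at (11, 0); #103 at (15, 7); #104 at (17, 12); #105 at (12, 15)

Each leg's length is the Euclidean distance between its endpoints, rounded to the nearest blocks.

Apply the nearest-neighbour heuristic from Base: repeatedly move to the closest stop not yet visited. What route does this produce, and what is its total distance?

From Base: distances to unvisited — #103=2, #102=6, #104=8, #105=10, #101=14. Nearest is #103 (2).
From #103: distances to unvisited — #104=5, #102=8, #105=9, #101=16. Nearest is #104 (5).
From #104: distances to unvisited — #105=6, #102=13, #101=20. Nearest is #105 (6).
From #105: distances to unvisited — #102=15, #101=18. Nearest is #102 (15).
From #102: distances to unvisited — #101=11. Nearest is #101 (11).
Return #101→Base: 14.
Total = 2 + 5 + 6 + 15 + 11 + 14 = 53.

53 blocks along Base → #103 → #104 → #105 → #102 → #101 → Base.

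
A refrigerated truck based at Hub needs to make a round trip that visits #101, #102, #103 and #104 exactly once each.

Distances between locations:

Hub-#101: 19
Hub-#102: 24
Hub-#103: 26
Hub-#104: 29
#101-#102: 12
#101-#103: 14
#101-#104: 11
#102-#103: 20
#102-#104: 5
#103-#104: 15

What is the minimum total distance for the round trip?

Shortest round trip = 77.

There are 12 distinct closed tours to check (reversals are equivalent).
Hub-#101-#102-#103-#104-Hub: 19+12+20+15+29 = 95
Hub-#101-#102-#104-#103-Hub: 19+12+5+15+26 = 77
Hub-#101-#103-#102-#104-Hub: 19+14+20+5+29 = 87
Hub-#101-#103-#104-#102-Hub: 19+14+15+5+24 = 77
Hub-#101-#104-#102-#103-Hub: 19+11+5+20+26 = 81
Hub-#101-#104-#103-#102-Hub: 19+11+15+20+24 = 89
Hub-#102-#101-#103-#104-Hub: 24+12+14+15+29 = 94
Hub-#102-#101-#104-#103-Hub: 24+12+11+15+26 = 88
Hub-#102-#103-#101-#104-Hub: 24+20+14+11+29 = 98
Hub-#102-#104-#101-#103-Hub: 24+5+11+14+26 = 80
Hub-#103-#101-#102-#104-Hub: 26+14+12+5+29 = 86
Hub-#103-#102-#101-#104-Hub: 26+20+12+11+29 = 98
The minimum is 77.
One optimal route: Hub → #101 → #102 → #104 → #103 → Hub (or its reverse).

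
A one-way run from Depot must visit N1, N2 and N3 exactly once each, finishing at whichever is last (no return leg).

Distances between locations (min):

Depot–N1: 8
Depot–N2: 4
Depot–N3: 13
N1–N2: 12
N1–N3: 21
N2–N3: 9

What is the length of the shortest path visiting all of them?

Minimum one-way distance = 29 min.

There are 3! = 6 possible orderings.
Depot → N1 → N2 → N3: 8+12+9 = 29
Depot → N1 → N3 → N2: 8+21+9 = 38
Depot → N2 → N1 → N3: 4+12+21 = 37
Depot → N2 → N3 → N1: 4+9+21 = 34
Depot → N3 → N1 → N2: 13+21+12 = 46
Depot → N3 → N2 → N1: 13+9+12 = 34
The minimum is 29.
One shortest path: Depot → N1 → N2 → N3.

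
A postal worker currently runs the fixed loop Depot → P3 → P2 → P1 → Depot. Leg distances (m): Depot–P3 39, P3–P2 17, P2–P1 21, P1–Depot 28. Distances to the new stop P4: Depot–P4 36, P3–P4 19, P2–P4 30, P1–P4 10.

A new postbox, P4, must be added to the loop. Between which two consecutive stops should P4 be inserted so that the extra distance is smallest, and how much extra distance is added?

+16 m — insert P4 between Depot and P3.

Insertion cost between consecutive stops i–j is d(i,P4) + d(P4,j) − d(i,j):
  between Depot and P3: 36 + 19 − 39 = 16
  between P3 and P2: 19 + 30 − 17 = 32
  between P2 and P1: 30 + 10 − 21 = 19
  between P1 and Depot: 10 + 36 − 28 = 18
Cheapest insertion is between Depot and P3, adding 16.
New total = 105 + 16 = 121.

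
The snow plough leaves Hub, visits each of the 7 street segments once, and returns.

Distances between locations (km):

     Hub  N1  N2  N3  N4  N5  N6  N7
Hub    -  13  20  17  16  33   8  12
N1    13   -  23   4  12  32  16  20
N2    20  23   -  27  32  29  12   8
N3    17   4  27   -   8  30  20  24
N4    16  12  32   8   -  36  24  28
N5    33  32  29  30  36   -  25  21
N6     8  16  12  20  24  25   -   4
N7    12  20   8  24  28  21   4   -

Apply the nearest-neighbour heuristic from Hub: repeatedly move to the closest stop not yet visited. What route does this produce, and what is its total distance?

Nearest-neighbour total = 124 km; route Hub → N6 → N7 → N2 → N1 → N3 → N4 → N5 → Hub.

At Hub the remaining stops are N6 8, N7 12, N1 13, N4 16, N3 17, N2 20, N5 33; go to N6.
At N6 the remaining stops are N7 4, N2 12, N1 16, N3 20, N4 24, N5 25; go to N7.
At N7 the remaining stops are N2 8, N1 20, N5 21, N3 24, N4 28; go to N2.
At N2 the remaining stops are N1 23, N3 27, N5 29, N4 32; go to N1.
At N1 the remaining stops are N3 4, N4 12, N5 32; go to N3.
At N3 the remaining stops are N4 8, N5 30; go to N4.
At N4 the remaining stops are N5 36; go to N5.
Return N5→Hub: 33.
Total = 8 + 4 + 8 + 23 + 4 + 8 + 36 + 33 = 124.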